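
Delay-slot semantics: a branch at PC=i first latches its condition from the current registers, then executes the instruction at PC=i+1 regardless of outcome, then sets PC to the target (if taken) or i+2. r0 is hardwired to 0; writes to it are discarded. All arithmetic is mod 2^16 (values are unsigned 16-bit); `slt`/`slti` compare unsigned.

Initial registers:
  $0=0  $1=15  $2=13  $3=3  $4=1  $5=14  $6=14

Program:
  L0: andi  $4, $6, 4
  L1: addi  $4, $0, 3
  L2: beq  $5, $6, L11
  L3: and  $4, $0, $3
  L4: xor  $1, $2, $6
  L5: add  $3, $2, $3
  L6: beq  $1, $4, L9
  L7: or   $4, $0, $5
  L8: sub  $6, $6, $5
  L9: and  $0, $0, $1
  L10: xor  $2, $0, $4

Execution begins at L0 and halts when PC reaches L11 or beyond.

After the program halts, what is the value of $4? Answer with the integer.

PC=0  andi  $4, $6, 4        | $0=0 $1=15 $2=13 $3=3 $4=4 $5=14 $6=14
PC=1  addi  $4, $0, 3        | $0=0 $1=15 $2=13 $3=3 $4=3 $5=14 $6=14
PC=2  beq  $5, $6, L11       | $0=0 $1=15 $2=13 $3=3 $4=3 $5=14 $6=14  [TAKEN]
PC=3  and  $4, $0, $3        | $0=0 $1=15 $2=13 $3=3 $4=0 $5=14 $6=14

0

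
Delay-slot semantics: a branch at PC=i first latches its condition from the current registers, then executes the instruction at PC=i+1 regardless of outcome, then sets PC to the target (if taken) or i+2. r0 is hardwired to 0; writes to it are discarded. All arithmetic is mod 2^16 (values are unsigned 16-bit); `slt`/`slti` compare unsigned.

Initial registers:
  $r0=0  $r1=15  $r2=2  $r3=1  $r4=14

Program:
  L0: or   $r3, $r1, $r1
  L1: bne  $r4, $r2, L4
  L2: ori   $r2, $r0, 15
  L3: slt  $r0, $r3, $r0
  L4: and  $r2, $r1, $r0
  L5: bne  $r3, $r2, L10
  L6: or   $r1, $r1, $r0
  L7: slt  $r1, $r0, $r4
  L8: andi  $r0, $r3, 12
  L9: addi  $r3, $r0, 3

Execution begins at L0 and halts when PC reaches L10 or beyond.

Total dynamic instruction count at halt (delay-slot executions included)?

6

PC=0  or   $r3, $r1, $r1     | $r0=0 $r1=15 $r2=2 $r3=15 $r4=14
PC=1  bne  $r4, $r2, L4      | $r0=0 $r1=15 $r2=2 $r3=15 $r4=14  [TAKEN]
PC=2  ori   $r2, $r0, 15     | $r0=0 $r1=15 $r2=15 $r3=15 $r4=14
PC=4  and  $r2, $r1, $r0     | $r0=0 $r1=15 $r2=0 $r3=15 $r4=14
PC=5  bne  $r3, $r2, L10     | $r0=0 $r1=15 $r2=0 $r3=15 $r4=14  [TAKEN]
PC=6  or   $r1, $r1, $r0     | $r0=0 $r1=15 $r2=0 $r3=15 $r4=14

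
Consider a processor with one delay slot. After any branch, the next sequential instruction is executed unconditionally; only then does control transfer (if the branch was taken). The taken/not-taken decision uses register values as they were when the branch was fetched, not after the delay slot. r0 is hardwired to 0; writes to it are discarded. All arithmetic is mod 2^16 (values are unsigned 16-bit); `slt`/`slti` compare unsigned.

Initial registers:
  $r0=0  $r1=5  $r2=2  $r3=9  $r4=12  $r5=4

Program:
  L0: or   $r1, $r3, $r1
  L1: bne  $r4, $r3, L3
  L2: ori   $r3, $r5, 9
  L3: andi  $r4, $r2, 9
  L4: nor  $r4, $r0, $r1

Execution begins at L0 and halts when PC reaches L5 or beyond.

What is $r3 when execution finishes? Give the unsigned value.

PC=0  or   $r1, $r3, $r1     | $r0=0 $r1=13 $r2=2 $r3=9 $r4=12 $r5=4
PC=1  bne  $r4, $r3, L3      | $r0=0 $r1=13 $r2=2 $r3=9 $r4=12 $r5=4  [TAKEN]
PC=2  ori   $r3, $r5, 9      | $r0=0 $r1=13 $r2=2 $r3=13 $r4=12 $r5=4
PC=3  andi  $r4, $r2, 9      | $r0=0 $r1=13 $r2=2 $r3=13 $r4=0 $r5=4
PC=4  nor  $r4, $r0, $r1     | $r0=0 $r1=13 $r2=2 $r3=13 $r4=65522 $r5=4

13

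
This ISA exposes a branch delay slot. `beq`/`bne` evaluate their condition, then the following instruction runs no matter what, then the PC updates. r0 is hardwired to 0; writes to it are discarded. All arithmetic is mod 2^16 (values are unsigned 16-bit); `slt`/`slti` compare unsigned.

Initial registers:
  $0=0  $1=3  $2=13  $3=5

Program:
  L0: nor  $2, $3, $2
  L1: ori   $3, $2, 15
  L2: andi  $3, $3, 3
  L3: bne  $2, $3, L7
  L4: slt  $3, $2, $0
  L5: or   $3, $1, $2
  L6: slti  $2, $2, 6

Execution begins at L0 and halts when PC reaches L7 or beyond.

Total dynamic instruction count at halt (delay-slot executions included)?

[0] nor  $2, $3, $2  →  {$0:0, $1:3, $2:65522, $3:5}
[1] ori   $3, $2, 15  →  {$0:0, $1:3, $2:65522, $3:65535}
[2] andi  $3, $3, 3  →  {$0:0, $1:3, $2:65522, $3:3}
[3] bne  $2, $3, L7  →  {$0:0, $1:3, $2:65522, $3:3}  ⟨branch taken⟩
[4] slt  $3, $2, $0  →  {$0:0, $1:3, $2:65522, $3:0}

5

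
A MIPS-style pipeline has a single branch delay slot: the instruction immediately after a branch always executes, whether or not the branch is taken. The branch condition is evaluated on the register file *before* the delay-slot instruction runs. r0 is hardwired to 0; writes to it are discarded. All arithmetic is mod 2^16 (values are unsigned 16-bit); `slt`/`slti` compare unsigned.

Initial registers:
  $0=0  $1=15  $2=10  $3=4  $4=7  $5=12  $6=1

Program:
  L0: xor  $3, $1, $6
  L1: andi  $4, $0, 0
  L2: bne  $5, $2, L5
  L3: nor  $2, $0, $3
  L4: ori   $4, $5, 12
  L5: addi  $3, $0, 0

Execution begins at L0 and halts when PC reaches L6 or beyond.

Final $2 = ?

65521

PC=0  xor  $3, $1, $6        | $0=0 $1=15 $2=10 $3=14 $4=7 $5=12 $6=1
PC=1  andi  $4, $0, 0        | $0=0 $1=15 $2=10 $3=14 $4=0 $5=12 $6=1
PC=2  bne  $5, $2, L5        | $0=0 $1=15 $2=10 $3=14 $4=0 $5=12 $6=1  [TAKEN]
PC=3  nor  $2, $0, $3        | $0=0 $1=15 $2=65521 $3=14 $4=0 $5=12 $6=1
PC=5  addi  $3, $0, 0        | $0=0 $1=15 $2=65521 $3=0 $4=0 $5=12 $6=1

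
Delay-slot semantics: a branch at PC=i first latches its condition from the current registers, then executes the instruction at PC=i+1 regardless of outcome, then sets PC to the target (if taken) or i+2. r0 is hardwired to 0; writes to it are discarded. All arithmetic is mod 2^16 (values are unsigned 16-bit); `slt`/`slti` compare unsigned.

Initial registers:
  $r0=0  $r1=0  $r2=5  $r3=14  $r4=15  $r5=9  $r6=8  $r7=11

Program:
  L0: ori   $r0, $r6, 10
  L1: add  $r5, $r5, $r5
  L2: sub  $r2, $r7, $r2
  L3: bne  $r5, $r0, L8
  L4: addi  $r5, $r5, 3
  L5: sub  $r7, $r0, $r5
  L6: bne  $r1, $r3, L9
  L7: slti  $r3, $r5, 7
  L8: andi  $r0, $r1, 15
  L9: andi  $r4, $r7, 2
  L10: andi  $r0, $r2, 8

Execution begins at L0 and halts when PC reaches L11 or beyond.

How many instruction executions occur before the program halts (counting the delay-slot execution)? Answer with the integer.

8

  step pc=0: ori   $r0, $r6, 10  regs=(0,0,5,14,15,9,8,11)
  step pc=1: add  $r5, $r5, $r5  regs=(0,0,5,14,15,18,8,11)
  step pc=2: sub  $r2, $r7, $r2  regs=(0,0,6,14,15,18,8,11)
  step pc=3: bne  $r5, $r0, L8  cond=T  regs=(0,0,6,14,15,18,8,11)
  step pc=4: addi  $r5, $r5, 3  regs=(0,0,6,14,15,21,8,11)
  step pc=8: andi  $r0, $r1, 15  regs=(0,0,6,14,15,21,8,11)
  step pc=9: andi  $r4, $r7, 2  regs=(0,0,6,14,2,21,8,11)
  step pc=10: andi  $r0, $r2, 8  regs=(0,0,6,14,2,21,8,11)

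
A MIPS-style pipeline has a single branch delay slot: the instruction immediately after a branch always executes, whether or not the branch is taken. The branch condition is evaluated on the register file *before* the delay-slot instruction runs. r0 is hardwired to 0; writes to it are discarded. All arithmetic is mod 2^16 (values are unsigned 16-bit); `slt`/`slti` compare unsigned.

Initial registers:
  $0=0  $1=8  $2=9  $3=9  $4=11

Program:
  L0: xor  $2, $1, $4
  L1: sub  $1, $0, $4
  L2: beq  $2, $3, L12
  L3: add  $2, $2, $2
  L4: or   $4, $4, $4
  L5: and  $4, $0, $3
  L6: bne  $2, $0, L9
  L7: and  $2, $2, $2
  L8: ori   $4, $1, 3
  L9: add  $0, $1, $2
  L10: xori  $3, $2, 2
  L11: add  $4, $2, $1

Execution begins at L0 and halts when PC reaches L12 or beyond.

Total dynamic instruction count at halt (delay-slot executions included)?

11

  step pc=0: xor  $2, $1, $4  regs=(0,8,3,9,11)
  step pc=1: sub  $1, $0, $4  regs=(0,65525,3,9,11)
  step pc=2: beq  $2, $3, L12  cond=F  regs=(0,65525,3,9,11)
  step pc=3: add  $2, $2, $2  regs=(0,65525,6,9,11)
  step pc=4: or   $4, $4, $4  regs=(0,65525,6,9,11)
  step pc=5: and  $4, $0, $3  regs=(0,65525,6,9,0)
  step pc=6: bne  $2, $0, L9  cond=T  regs=(0,65525,6,9,0)
  step pc=7: and  $2, $2, $2  regs=(0,65525,6,9,0)
  step pc=9: add  $0, $1, $2  regs=(0,65525,6,9,0)
  step pc=10: xori  $3, $2, 2  regs=(0,65525,6,4,0)
  step pc=11: add  $4, $2, $1  regs=(0,65525,6,4,65531)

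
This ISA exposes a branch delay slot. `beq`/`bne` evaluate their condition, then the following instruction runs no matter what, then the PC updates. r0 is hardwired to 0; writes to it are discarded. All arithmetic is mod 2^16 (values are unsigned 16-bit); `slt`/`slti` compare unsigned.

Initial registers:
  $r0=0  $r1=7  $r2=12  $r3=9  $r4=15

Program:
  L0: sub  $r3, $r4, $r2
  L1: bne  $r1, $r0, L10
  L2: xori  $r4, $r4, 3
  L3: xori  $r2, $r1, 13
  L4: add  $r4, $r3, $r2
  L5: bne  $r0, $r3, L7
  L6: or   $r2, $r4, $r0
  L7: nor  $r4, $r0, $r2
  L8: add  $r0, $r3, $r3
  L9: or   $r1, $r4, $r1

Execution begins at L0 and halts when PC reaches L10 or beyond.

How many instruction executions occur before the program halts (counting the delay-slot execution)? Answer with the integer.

3

PC=0  sub  $r3, $r4, $r2     | $r0=0 $r1=7 $r2=12 $r3=3 $r4=15
PC=1  bne  $r1, $r0, L10     | $r0=0 $r1=7 $r2=12 $r3=3 $r4=15  [TAKEN]
PC=2  xori  $r4, $r4, 3      | $r0=0 $r1=7 $r2=12 $r3=3 $r4=12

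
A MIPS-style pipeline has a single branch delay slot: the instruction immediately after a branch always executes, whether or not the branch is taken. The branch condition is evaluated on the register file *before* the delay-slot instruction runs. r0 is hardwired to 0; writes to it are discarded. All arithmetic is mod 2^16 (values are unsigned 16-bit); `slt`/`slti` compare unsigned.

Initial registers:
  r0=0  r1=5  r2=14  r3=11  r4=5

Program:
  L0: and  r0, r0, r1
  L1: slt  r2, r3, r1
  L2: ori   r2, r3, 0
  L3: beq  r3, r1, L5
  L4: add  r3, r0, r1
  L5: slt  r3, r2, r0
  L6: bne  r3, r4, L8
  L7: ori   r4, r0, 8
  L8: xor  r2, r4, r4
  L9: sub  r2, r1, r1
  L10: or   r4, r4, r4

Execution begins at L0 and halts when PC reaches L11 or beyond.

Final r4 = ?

  step pc=0: and  r0, r0, r1  regs=(0,5,14,11,5)
  step pc=1: slt  r2, r3, r1  regs=(0,5,0,11,5)
  step pc=2: ori   r2, r3, 0  regs=(0,5,11,11,5)
  step pc=3: beq  r3, r1, L5  cond=F  regs=(0,5,11,11,5)
  step pc=4: add  r3, r0, r1  regs=(0,5,11,5,5)
  step pc=5: slt  r3, r2, r0  regs=(0,5,11,0,5)
  step pc=6: bne  r3, r4, L8  cond=T  regs=(0,5,11,0,5)
  step pc=7: ori   r4, r0, 8  regs=(0,5,11,0,8)
  step pc=8: xor  r2, r4, r4  regs=(0,5,0,0,8)
  step pc=9: sub  r2, r1, r1  regs=(0,5,0,0,8)
  step pc=10: or   r4, r4, r4  regs=(0,5,0,0,8)

8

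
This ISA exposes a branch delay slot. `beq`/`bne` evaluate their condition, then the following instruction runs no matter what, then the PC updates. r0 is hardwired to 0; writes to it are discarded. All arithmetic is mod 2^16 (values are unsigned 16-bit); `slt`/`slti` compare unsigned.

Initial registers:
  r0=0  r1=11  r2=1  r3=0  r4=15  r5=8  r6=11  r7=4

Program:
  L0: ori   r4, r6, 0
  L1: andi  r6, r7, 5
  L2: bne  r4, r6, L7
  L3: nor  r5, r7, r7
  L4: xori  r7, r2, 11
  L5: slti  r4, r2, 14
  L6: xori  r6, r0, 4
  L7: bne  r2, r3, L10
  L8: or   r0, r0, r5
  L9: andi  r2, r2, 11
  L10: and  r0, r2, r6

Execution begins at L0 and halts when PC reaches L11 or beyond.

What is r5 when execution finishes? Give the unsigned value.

65531

  step pc=0: ori   r4, r6, 0  regs=(0,11,1,0,11,8,11,4)
  step pc=1: andi  r6, r7, 5  regs=(0,11,1,0,11,8,4,4)
  step pc=2: bne  r4, r6, L7  cond=T  regs=(0,11,1,0,11,8,4,4)
  step pc=3: nor  r5, r7, r7  regs=(0,11,1,0,11,65531,4,4)
  step pc=7: bne  r2, r3, L10  cond=T  regs=(0,11,1,0,11,65531,4,4)
  step pc=8: or   r0, r0, r5  regs=(0,11,1,0,11,65531,4,4)
  step pc=10: and  r0, r2, r6  regs=(0,11,1,0,11,65531,4,4)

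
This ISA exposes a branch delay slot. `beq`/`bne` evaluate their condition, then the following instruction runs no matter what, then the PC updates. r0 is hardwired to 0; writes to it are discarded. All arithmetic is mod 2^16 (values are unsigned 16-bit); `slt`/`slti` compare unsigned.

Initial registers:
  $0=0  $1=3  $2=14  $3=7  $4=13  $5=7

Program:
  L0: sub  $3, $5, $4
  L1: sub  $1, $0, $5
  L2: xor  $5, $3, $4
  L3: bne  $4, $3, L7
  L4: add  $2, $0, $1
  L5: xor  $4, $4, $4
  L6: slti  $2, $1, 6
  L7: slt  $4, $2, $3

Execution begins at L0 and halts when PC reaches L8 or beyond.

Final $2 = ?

65529

PC=0  sub  $3, $5, $4        | $0=0 $1=3 $2=14 $3=65530 $4=13 $5=7
PC=1  sub  $1, $0, $5        | $0=0 $1=65529 $2=14 $3=65530 $4=13 $5=7
PC=2  xor  $5, $3, $4        | $0=0 $1=65529 $2=14 $3=65530 $4=13 $5=65527
PC=3  bne  $4, $3, L7        | $0=0 $1=65529 $2=14 $3=65530 $4=13 $5=65527  [TAKEN]
PC=4  add  $2, $0, $1        | $0=0 $1=65529 $2=65529 $3=65530 $4=13 $5=65527
PC=7  slt  $4, $2, $3        | $0=0 $1=65529 $2=65529 $3=65530 $4=1 $5=65527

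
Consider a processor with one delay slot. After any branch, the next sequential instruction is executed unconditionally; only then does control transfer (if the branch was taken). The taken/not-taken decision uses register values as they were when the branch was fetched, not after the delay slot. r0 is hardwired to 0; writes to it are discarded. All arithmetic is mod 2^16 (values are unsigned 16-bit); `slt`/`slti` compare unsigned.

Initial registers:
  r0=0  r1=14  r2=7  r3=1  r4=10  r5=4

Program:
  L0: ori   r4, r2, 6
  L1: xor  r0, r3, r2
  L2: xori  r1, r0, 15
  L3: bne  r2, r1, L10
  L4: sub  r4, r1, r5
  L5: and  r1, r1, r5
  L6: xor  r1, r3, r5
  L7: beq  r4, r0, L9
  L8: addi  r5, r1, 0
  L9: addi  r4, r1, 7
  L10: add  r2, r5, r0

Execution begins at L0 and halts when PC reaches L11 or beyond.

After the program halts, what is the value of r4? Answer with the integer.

11

PC=0  ori   r4, r2, 6        | r0=0 r1=14 r2=7 r3=1 r4=7 r5=4
PC=1  xor  r0, r3, r2        | r0=0 r1=14 r2=7 r3=1 r4=7 r5=4
PC=2  xori  r1, r0, 15       | r0=0 r1=15 r2=7 r3=1 r4=7 r5=4
PC=3  bne  r2, r1, L10       | r0=0 r1=15 r2=7 r3=1 r4=7 r5=4  [TAKEN]
PC=4  sub  r4, r1, r5        | r0=0 r1=15 r2=7 r3=1 r4=11 r5=4
PC=10 add  r2, r5, r0        | r0=0 r1=15 r2=4 r3=1 r4=11 r5=4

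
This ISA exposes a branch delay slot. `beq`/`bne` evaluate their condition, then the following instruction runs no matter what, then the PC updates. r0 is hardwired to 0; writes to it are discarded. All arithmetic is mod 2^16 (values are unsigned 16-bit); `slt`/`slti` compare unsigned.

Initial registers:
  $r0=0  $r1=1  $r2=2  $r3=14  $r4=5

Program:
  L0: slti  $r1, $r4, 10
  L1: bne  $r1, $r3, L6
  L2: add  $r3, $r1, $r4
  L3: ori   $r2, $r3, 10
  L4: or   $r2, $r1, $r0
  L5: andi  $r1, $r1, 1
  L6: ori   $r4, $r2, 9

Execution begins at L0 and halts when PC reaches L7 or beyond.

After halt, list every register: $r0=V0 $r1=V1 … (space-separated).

  step pc=0: slti  $r1, $r4, 10  regs=(0,1,2,14,5)
  step pc=1: bne  $r1, $r3, L6  cond=T  regs=(0,1,2,14,5)
  step pc=2: add  $r3, $r1, $r4  regs=(0,1,2,6,5)
  step pc=6: ori   $r4, $r2, 9  regs=(0,1,2,6,11)

$r0=0 $r1=1 $r2=2 $r3=6 $r4=11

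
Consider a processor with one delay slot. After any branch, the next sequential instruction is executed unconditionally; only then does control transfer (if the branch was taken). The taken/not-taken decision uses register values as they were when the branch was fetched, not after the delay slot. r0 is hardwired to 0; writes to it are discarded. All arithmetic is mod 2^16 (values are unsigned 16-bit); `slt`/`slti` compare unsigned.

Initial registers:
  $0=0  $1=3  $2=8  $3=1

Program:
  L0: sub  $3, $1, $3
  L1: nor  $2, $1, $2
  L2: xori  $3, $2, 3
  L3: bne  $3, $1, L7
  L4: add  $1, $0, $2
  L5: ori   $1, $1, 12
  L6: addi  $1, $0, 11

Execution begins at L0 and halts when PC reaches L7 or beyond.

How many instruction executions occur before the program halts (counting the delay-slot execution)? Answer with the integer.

[0] sub  $3, $1, $3  →  {$0:0, $1:3, $2:8, $3:2}
[1] nor  $2, $1, $2  →  {$0:0, $1:3, $2:65524, $3:2}
[2] xori  $3, $2, 3  →  {$0:0, $1:3, $2:65524, $3:65527}
[3] bne  $3, $1, L7  →  {$0:0, $1:3, $2:65524, $3:65527}  ⟨branch taken⟩
[4] add  $1, $0, $2  →  {$0:0, $1:65524, $2:65524, $3:65527}

5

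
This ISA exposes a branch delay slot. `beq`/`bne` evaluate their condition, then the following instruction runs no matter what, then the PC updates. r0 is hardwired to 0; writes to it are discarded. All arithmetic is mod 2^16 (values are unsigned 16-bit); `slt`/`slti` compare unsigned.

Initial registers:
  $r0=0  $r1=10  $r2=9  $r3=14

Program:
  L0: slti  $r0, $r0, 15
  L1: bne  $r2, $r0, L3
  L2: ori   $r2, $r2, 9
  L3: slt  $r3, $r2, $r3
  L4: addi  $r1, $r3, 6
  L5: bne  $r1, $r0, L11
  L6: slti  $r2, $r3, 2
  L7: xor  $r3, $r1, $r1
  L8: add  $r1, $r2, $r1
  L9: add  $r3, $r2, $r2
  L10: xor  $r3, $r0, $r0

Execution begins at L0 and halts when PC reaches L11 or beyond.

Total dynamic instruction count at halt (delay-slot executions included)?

PC=0  slti  $r0, $r0, 15     | $r0=0 $r1=10 $r2=9 $r3=14
PC=1  bne  $r2, $r0, L3      | $r0=0 $r1=10 $r2=9 $r3=14  [TAKEN]
PC=2  ori   $r2, $r2, 9      | $r0=0 $r1=10 $r2=9 $r3=14
PC=3  slt  $r3, $r2, $r3     | $r0=0 $r1=10 $r2=9 $r3=1
PC=4  addi  $r1, $r3, 6      | $r0=0 $r1=7 $r2=9 $r3=1
PC=5  bne  $r1, $r0, L11     | $r0=0 $r1=7 $r2=9 $r3=1  [TAKEN]
PC=6  slti  $r2, $r3, 2      | $r0=0 $r1=7 $r2=1 $r3=1

7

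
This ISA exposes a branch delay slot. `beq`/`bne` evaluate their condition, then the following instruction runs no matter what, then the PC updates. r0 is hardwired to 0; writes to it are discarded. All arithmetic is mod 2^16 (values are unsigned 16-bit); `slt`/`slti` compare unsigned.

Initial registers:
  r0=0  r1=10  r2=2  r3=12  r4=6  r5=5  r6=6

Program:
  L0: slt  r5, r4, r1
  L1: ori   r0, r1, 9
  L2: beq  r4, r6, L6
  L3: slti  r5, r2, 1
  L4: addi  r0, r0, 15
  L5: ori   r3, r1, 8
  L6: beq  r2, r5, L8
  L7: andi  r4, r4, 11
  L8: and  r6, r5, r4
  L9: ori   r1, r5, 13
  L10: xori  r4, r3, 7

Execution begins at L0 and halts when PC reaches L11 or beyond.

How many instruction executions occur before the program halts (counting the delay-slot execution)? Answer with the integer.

  step pc=0: slt  r5, r4, r1  regs=(0,10,2,12,6,1,6)
  step pc=1: ori   r0, r1, 9  regs=(0,10,2,12,6,1,6)
  step pc=2: beq  r4, r6, L6  cond=T  regs=(0,10,2,12,6,1,6)
  step pc=3: slti  r5, r2, 1  regs=(0,10,2,12,6,0,6)
  step pc=6: beq  r2, r5, L8  cond=F  regs=(0,10,2,12,6,0,6)
  step pc=7: andi  r4, r4, 11  regs=(0,10,2,12,2,0,6)
  step pc=8: and  r6, r5, r4  regs=(0,10,2,12,2,0,0)
  step pc=9: ori   r1, r5, 13  regs=(0,13,2,12,2,0,0)
  step pc=10: xori  r4, r3, 7  regs=(0,13,2,12,11,0,0)

9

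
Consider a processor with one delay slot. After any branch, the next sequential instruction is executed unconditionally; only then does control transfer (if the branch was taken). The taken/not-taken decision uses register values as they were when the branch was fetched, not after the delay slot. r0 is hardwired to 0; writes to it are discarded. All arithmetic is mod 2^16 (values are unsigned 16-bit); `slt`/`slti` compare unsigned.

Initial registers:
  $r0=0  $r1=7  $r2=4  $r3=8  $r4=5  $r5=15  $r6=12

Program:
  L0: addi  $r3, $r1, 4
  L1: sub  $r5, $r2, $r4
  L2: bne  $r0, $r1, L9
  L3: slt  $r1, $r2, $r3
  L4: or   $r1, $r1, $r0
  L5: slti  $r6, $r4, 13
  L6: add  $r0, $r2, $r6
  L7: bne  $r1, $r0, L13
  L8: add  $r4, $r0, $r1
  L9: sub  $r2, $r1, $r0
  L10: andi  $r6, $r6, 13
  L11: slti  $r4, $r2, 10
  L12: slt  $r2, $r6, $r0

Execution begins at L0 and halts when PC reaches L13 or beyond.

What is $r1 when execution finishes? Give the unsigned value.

PC=0  addi  $r3, $r1, 4      | $r0=0 $r1=7 $r2=4 $r3=11 $r4=5 $r5=15 $r6=12
PC=1  sub  $r5, $r2, $r4     | $r0=0 $r1=7 $r2=4 $r3=11 $r4=5 $r5=65535 $r6=12
PC=2  bne  $r0, $r1, L9      | $r0=0 $r1=7 $r2=4 $r3=11 $r4=5 $r5=65535 $r6=12  [TAKEN]
PC=3  slt  $r1, $r2, $r3     | $r0=0 $r1=1 $r2=4 $r3=11 $r4=5 $r5=65535 $r6=12
PC=9  sub  $r2, $r1, $r0     | $r0=0 $r1=1 $r2=1 $r3=11 $r4=5 $r5=65535 $r6=12
PC=10 andi  $r6, $r6, 13     | $r0=0 $r1=1 $r2=1 $r3=11 $r4=5 $r5=65535 $r6=12
PC=11 slti  $r4, $r2, 10     | $r0=0 $r1=1 $r2=1 $r3=11 $r4=1 $r5=65535 $r6=12
PC=12 slt  $r2, $r6, $r0     | $r0=0 $r1=1 $r2=0 $r3=11 $r4=1 $r5=65535 $r6=12

1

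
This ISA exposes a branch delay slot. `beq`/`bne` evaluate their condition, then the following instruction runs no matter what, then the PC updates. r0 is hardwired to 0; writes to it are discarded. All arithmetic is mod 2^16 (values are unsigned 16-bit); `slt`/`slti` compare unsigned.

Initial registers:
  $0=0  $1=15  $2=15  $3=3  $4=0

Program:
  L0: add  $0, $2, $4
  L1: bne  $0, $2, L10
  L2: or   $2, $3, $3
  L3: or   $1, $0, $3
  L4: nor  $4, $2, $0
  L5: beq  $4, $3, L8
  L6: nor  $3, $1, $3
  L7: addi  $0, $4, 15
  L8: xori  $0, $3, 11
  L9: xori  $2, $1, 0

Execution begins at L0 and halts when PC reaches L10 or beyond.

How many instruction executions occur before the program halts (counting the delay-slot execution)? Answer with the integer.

3

  step pc=0: add  $0, $2, $4  regs=(0,15,15,3,0)
  step pc=1: bne  $0, $2, L10  cond=T  regs=(0,15,15,3,0)
  step pc=2: or   $2, $3, $3  regs=(0,15,3,3,0)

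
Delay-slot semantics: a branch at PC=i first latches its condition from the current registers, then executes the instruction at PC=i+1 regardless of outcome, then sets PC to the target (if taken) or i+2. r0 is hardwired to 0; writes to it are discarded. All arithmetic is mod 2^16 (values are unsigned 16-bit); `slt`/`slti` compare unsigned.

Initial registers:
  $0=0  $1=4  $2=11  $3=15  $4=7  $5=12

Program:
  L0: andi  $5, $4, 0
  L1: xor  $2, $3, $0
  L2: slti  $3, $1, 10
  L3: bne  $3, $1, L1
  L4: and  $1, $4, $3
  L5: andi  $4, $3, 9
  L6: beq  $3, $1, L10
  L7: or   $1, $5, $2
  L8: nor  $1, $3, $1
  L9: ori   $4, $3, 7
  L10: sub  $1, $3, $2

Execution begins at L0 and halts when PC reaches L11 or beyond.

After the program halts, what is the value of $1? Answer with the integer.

0

[0] andi  $5, $4, 0  →  {$0:0, $1:4, $2:11, $3:15, $4:7, $5:0}
[1] xor  $2, $3, $0  →  {$0:0, $1:4, $2:15, $3:15, $4:7, $5:0}
[2] slti  $3, $1, 10  →  {$0:0, $1:4, $2:15, $3:1, $4:7, $5:0}
[3] bne  $3, $1, L1  →  {$0:0, $1:4, $2:15, $3:1, $4:7, $5:0}  ⟨branch taken⟩
[4] and  $1, $4, $3  →  {$0:0, $1:1, $2:15, $3:1, $4:7, $5:0}
[1] xor  $2, $3, $0  →  {$0:0, $1:1, $2:1, $3:1, $4:7, $5:0}
[2] slti  $3, $1, 10  →  {$0:0, $1:1, $2:1, $3:1, $4:7, $5:0}
[3] bne  $3, $1, L1  →  {$0:0, $1:1, $2:1, $3:1, $4:7, $5:0}  ⟨branch fallthrough⟩
[4] and  $1, $4, $3  →  {$0:0, $1:1, $2:1, $3:1, $4:7, $5:0}
[5] andi  $4, $3, 9  →  {$0:0, $1:1, $2:1, $3:1, $4:1, $5:0}
[6] beq  $3, $1, L10  →  {$0:0, $1:1, $2:1, $3:1, $4:1, $5:0}  ⟨branch taken⟩
[7] or   $1, $5, $2  →  {$0:0, $1:1, $2:1, $3:1, $4:1, $5:0}
[10] sub  $1, $3, $2  →  {$0:0, $1:0, $2:1, $3:1, $4:1, $5:0}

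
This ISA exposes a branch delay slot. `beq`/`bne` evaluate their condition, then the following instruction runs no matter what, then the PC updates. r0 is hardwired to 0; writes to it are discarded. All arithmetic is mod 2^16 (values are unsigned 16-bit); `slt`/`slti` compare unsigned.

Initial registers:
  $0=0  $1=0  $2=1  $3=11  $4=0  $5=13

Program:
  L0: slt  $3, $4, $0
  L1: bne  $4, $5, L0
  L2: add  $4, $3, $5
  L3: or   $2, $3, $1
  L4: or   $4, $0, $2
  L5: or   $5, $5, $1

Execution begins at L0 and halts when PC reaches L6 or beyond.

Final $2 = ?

#0 slt  $3, $4, $0 ; 0/0/1/0/0/13
#1 bne  $4, $5, L0 ; 0/0/1/0/0/13 ; →target
#2 add  $4, $3, $5 ; 0/0/1/0/13/13
#0 slt  $3, $4, $0 ; 0/0/1/0/13/13
#1 bne  $4, $5, L0 ; 0/0/1/0/13/13 ; →fallthru
#2 add  $4, $3, $5 ; 0/0/1/0/13/13
#3 or   $2, $3, $1 ; 0/0/0/0/13/13
#4 or   $4, $0, $2 ; 0/0/0/0/0/13
#5 or   $5, $5, $1 ; 0/0/0/0/0/13

0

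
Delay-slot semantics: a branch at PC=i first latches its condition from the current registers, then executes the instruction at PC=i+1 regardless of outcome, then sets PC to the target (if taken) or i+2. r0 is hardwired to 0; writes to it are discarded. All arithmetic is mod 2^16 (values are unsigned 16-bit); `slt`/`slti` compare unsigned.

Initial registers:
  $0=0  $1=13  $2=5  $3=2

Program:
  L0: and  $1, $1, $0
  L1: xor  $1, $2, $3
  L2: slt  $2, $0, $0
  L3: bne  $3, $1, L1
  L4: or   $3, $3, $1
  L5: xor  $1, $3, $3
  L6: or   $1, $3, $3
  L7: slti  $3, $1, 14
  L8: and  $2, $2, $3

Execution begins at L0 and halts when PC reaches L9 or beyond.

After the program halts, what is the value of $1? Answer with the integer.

7

#0 and  $1, $1, $0 ; 0/0/5/2
#1 xor  $1, $2, $3 ; 0/7/5/2
#2 slt  $2, $0, $0 ; 0/7/0/2
#3 bne  $3, $1, L1 ; 0/7/0/2 ; →target
#4 or   $3, $3, $1 ; 0/7/0/7
#1 xor  $1, $2, $3 ; 0/7/0/7
#2 slt  $2, $0, $0 ; 0/7/0/7
#3 bne  $3, $1, L1 ; 0/7/0/7 ; →fallthru
#4 or   $3, $3, $1 ; 0/7/0/7
#5 xor  $1, $3, $3 ; 0/0/0/7
#6 or   $1, $3, $3 ; 0/7/0/7
#7 slti  $3, $1, 14 ; 0/7/0/1
#8 and  $2, $2, $3 ; 0/7/0/1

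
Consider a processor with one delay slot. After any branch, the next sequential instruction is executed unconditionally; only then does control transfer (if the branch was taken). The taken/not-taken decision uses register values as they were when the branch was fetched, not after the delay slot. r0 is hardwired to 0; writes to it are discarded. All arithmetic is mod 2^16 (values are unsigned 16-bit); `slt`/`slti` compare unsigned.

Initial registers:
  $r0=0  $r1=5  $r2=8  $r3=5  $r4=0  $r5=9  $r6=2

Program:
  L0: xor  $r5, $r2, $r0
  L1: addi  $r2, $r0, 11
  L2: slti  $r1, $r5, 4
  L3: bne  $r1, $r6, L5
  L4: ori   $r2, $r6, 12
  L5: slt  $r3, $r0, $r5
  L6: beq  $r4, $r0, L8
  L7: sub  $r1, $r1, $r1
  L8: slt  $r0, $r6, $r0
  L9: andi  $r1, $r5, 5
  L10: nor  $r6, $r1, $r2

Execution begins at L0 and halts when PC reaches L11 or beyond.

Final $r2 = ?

PC=0  xor  $r5, $r2, $r0     | $r0=0 $r1=5 $r2=8 $r3=5 $r4=0 $r5=8 $r6=2
PC=1  addi  $r2, $r0, 11     | $r0=0 $r1=5 $r2=11 $r3=5 $r4=0 $r5=8 $r6=2
PC=2  slti  $r1, $r5, 4      | $r0=0 $r1=0 $r2=11 $r3=5 $r4=0 $r5=8 $r6=2
PC=3  bne  $r1, $r6, L5      | $r0=0 $r1=0 $r2=11 $r3=5 $r4=0 $r5=8 $r6=2  [TAKEN]
PC=4  ori   $r2, $r6, 12     | $r0=0 $r1=0 $r2=14 $r3=5 $r4=0 $r5=8 $r6=2
PC=5  slt  $r3, $r0, $r5     | $r0=0 $r1=0 $r2=14 $r3=1 $r4=0 $r5=8 $r6=2
PC=6  beq  $r4, $r0, L8      | $r0=0 $r1=0 $r2=14 $r3=1 $r4=0 $r5=8 $r6=2  [TAKEN]
PC=7  sub  $r1, $r1, $r1     | $r0=0 $r1=0 $r2=14 $r3=1 $r4=0 $r5=8 $r6=2
PC=8  slt  $r0, $r6, $r0     | $r0=0 $r1=0 $r2=14 $r3=1 $r4=0 $r5=8 $r6=2
PC=9  andi  $r1, $r5, 5      | $r0=0 $r1=0 $r2=14 $r3=1 $r4=0 $r5=8 $r6=2
PC=10 nor  $r6, $r1, $r2     | $r0=0 $r1=0 $r2=14 $r3=1 $r4=0 $r5=8 $r6=65521

14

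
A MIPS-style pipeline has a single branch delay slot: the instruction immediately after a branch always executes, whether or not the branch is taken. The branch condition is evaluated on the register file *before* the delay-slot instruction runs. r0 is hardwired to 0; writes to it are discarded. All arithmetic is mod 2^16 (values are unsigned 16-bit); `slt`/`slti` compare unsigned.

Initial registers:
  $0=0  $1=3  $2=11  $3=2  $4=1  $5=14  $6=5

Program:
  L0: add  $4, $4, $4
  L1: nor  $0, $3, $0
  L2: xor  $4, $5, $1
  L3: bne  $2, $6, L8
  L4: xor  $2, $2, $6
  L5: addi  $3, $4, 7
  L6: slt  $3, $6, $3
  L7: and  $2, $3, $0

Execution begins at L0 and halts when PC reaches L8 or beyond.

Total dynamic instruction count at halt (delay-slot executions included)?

[0] add  $4, $4, $4  →  {$0:0, $1:3, $2:11, $3:2, $4:2, $5:14, $6:5}
[1] nor  $0, $3, $0  →  {$0:0, $1:3, $2:11, $3:2, $4:2, $5:14, $6:5}
[2] xor  $4, $5, $1  →  {$0:0, $1:3, $2:11, $3:2, $4:13, $5:14, $6:5}
[3] bne  $2, $6, L8  →  {$0:0, $1:3, $2:11, $3:2, $4:13, $5:14, $6:5}  ⟨branch taken⟩
[4] xor  $2, $2, $6  →  {$0:0, $1:3, $2:14, $3:2, $4:13, $5:14, $6:5}

5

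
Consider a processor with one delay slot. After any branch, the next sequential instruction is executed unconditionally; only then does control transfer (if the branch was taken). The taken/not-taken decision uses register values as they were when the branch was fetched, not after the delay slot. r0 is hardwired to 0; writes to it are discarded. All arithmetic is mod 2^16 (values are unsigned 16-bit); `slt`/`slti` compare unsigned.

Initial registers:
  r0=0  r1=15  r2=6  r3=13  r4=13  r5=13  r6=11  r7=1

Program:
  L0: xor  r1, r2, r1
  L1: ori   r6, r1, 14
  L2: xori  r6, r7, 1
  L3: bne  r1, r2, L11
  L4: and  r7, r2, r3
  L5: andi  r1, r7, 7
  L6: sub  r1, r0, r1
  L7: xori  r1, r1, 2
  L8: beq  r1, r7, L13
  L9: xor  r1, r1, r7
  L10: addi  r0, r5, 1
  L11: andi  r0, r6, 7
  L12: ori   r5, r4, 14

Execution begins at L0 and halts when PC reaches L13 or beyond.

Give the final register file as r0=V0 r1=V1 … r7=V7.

r0=0 r1=9 r2=6 r3=13 r4=13 r5=15 r6=0 r7=4

PC=0  xor  r1, r2, r1        | r0=0 r1=9 r2=6 r3=13 r4=13 r5=13 r6=11 r7=1
PC=1  ori   r6, r1, 14       | r0=0 r1=9 r2=6 r3=13 r4=13 r5=13 r6=15 r7=1
PC=2  xori  r6, r7, 1        | r0=0 r1=9 r2=6 r3=13 r4=13 r5=13 r6=0 r7=1
PC=3  bne  r1, r2, L11       | r0=0 r1=9 r2=6 r3=13 r4=13 r5=13 r6=0 r7=1  [TAKEN]
PC=4  and  r7, r2, r3        | r0=0 r1=9 r2=6 r3=13 r4=13 r5=13 r6=0 r7=4
PC=11 andi  r0, r6, 7        | r0=0 r1=9 r2=6 r3=13 r4=13 r5=13 r6=0 r7=4
PC=12 ori   r5, r4, 14       | r0=0 r1=9 r2=6 r3=13 r4=13 r5=15 r6=0 r7=4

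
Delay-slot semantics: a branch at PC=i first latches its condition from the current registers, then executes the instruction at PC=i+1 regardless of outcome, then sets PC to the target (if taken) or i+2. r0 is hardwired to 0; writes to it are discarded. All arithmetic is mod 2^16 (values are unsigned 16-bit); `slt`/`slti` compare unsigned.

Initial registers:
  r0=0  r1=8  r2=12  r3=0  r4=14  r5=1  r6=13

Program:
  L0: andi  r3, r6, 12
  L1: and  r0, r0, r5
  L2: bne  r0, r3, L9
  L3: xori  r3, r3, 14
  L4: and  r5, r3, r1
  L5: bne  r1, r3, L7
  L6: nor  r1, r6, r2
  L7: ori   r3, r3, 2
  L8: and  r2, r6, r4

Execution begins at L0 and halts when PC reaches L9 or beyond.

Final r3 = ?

2

PC=0  andi  r3, r6, 12       | r0=0 r1=8 r2=12 r3=12 r4=14 r5=1 r6=13
PC=1  and  r0, r0, r5        | r0=0 r1=8 r2=12 r3=12 r4=14 r5=1 r6=13
PC=2  bne  r0, r3, L9        | r0=0 r1=8 r2=12 r3=12 r4=14 r5=1 r6=13  [TAKEN]
PC=3  xori  r3, r3, 14       | r0=0 r1=8 r2=12 r3=2 r4=14 r5=1 r6=13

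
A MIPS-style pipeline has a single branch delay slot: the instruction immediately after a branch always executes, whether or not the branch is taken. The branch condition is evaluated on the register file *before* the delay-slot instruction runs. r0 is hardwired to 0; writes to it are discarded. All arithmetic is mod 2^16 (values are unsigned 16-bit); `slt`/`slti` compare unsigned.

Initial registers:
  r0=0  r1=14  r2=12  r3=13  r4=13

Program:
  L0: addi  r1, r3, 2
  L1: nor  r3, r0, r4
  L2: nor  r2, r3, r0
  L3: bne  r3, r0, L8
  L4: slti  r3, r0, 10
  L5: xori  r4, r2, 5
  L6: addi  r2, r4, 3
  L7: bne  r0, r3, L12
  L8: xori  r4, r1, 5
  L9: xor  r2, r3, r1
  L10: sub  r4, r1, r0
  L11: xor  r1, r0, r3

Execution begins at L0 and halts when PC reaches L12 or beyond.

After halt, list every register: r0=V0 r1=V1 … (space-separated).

[0] addi  r1, r3, 2  →  {r0:0, r1:15, r2:12, r3:13, r4:13}
[1] nor  r3, r0, r4  →  {r0:0, r1:15, r2:12, r3:65522, r4:13}
[2] nor  r2, r3, r0  →  {r0:0, r1:15, r2:13, r3:65522, r4:13}
[3] bne  r3, r0, L8  →  {r0:0, r1:15, r2:13, r3:65522, r4:13}  ⟨branch taken⟩
[4] slti  r3, r0, 10  →  {r0:0, r1:15, r2:13, r3:1, r4:13}
[8] xori  r4, r1, 5  →  {r0:0, r1:15, r2:13, r3:1, r4:10}
[9] xor  r2, r3, r1  →  {r0:0, r1:15, r2:14, r3:1, r4:10}
[10] sub  r4, r1, r0  →  {r0:0, r1:15, r2:14, r3:1, r4:15}
[11] xor  r1, r0, r3  →  {r0:0, r1:1, r2:14, r3:1, r4:15}

r0=0 r1=1 r2=14 r3=1 r4=15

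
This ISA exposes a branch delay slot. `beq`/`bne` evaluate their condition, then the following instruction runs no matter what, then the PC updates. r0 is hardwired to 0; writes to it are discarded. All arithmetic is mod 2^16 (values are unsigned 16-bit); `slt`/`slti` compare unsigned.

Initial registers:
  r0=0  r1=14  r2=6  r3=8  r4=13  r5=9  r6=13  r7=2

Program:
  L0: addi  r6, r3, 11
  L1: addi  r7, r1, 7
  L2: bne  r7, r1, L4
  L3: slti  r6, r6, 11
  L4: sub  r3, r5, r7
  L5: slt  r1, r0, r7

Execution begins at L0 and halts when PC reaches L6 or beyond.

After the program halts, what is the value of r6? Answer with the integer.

[0] addi  r6, r3, 11  →  {r0:0, r1:14, r2:6, r3:8, r4:13, r5:9, r6:19, r7:2}
[1] addi  r7, r1, 7  →  {r0:0, r1:14, r2:6, r3:8, r4:13, r5:9, r6:19, r7:21}
[2] bne  r7, r1, L4  →  {r0:0, r1:14, r2:6, r3:8, r4:13, r5:9, r6:19, r7:21}  ⟨branch taken⟩
[3] slti  r6, r6, 11  →  {r0:0, r1:14, r2:6, r3:8, r4:13, r5:9, r6:0, r7:21}
[4] sub  r3, r5, r7  →  {r0:0, r1:14, r2:6, r3:65524, r4:13, r5:9, r6:0, r7:21}
[5] slt  r1, r0, r7  →  {r0:0, r1:1, r2:6, r3:65524, r4:13, r5:9, r6:0, r7:21}

0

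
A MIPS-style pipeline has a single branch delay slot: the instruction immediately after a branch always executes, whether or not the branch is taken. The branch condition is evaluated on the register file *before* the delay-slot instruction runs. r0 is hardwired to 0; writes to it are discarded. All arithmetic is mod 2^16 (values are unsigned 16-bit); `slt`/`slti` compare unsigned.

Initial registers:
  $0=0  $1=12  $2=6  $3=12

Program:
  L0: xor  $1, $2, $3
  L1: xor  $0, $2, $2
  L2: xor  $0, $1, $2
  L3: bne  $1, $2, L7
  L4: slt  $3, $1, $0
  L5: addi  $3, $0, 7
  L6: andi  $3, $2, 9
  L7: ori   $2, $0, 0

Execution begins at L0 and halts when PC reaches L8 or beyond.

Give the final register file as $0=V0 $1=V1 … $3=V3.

$0=0 $1=10 $2=0 $3=0

  step pc=0: xor  $1, $2, $3  regs=(0,10,6,12)
  step pc=1: xor  $0, $2, $2  regs=(0,10,6,12)
  step pc=2: xor  $0, $1, $2  regs=(0,10,6,12)
  step pc=3: bne  $1, $2, L7  cond=T  regs=(0,10,6,12)
  step pc=4: slt  $3, $1, $0  regs=(0,10,6,0)
  step pc=7: ori   $2, $0, 0  regs=(0,10,0,0)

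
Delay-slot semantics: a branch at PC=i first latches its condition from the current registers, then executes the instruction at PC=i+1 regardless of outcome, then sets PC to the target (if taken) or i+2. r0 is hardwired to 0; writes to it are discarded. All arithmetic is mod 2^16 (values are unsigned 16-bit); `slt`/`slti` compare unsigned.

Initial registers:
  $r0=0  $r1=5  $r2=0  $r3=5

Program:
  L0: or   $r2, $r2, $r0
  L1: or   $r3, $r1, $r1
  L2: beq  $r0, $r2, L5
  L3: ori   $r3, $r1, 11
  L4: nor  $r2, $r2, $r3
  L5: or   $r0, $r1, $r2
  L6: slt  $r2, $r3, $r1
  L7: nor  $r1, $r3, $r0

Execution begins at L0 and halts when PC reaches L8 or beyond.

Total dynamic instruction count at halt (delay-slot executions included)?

[0] or   $r2, $r2, $r0  →  {$r0:0, $r1:5, $r2:0, $r3:5}
[1] or   $r3, $r1, $r1  →  {$r0:0, $r1:5, $r2:0, $r3:5}
[2] beq  $r0, $r2, L5  →  {$r0:0, $r1:5, $r2:0, $r3:5}  ⟨branch taken⟩
[3] ori   $r3, $r1, 11  →  {$r0:0, $r1:5, $r2:0, $r3:15}
[5] or   $r0, $r1, $r2  →  {$r0:0, $r1:5, $r2:0, $r3:15}
[6] slt  $r2, $r3, $r1  →  {$r0:0, $r1:5, $r2:0, $r3:15}
[7] nor  $r1, $r3, $r0  →  {$r0:0, $r1:65520, $r2:0, $r3:15}

7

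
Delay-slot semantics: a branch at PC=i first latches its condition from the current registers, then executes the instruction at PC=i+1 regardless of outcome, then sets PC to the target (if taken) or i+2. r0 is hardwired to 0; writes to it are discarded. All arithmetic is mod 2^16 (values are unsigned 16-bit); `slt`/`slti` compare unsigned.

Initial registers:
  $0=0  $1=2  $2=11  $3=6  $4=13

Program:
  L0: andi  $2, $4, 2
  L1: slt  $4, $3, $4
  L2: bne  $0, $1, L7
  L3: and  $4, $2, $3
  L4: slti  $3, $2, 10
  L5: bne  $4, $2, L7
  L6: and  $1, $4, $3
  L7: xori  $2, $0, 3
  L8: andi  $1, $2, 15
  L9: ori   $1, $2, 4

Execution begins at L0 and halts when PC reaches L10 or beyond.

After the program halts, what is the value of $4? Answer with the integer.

#0 andi  $2, $4, 2 ; 0/2/0/6/13
#1 slt  $4, $3, $4 ; 0/2/0/6/1
#2 bne  $0, $1, L7 ; 0/2/0/6/1 ; →target
#3 and  $4, $2, $3 ; 0/2/0/6/0
#7 xori  $2, $0, 3 ; 0/2/3/6/0
#8 andi  $1, $2, 15 ; 0/3/3/6/0
#9 ori   $1, $2, 4 ; 0/7/3/6/0

0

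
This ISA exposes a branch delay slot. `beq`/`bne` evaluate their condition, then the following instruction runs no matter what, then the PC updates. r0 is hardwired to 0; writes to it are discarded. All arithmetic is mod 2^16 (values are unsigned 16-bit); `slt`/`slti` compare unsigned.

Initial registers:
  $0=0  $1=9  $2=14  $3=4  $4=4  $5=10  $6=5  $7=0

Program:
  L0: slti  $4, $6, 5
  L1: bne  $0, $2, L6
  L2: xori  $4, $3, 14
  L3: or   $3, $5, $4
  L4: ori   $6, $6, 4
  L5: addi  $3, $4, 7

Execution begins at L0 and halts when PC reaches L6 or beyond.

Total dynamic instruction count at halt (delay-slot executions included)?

  step pc=0: slti  $4, $6, 5  regs=(0,9,14,4,0,10,5,0)
  step pc=1: bne  $0, $2, L6  cond=T  regs=(0,9,14,4,0,10,5,0)
  step pc=2: xori  $4, $3, 14  regs=(0,9,14,4,10,10,5,0)

3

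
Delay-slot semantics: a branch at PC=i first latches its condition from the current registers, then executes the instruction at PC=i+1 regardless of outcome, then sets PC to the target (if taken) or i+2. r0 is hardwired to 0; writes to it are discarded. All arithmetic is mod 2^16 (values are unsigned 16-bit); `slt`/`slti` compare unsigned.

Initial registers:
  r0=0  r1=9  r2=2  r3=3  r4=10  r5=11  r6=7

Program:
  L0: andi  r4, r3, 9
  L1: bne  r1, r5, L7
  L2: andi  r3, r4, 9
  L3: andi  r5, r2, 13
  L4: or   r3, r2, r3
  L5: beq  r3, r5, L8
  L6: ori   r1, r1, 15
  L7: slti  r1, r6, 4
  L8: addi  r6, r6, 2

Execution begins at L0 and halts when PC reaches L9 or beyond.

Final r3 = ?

[0] andi  r4, r3, 9  →  {r0:0, r1:9, r2:2, r3:3, r4:1, r5:11, r6:7}
[1] bne  r1, r5, L7  →  {r0:0, r1:9, r2:2, r3:3, r4:1, r5:11, r6:7}  ⟨branch taken⟩
[2] andi  r3, r4, 9  →  {r0:0, r1:9, r2:2, r3:1, r4:1, r5:11, r6:7}
[7] slti  r1, r6, 4  →  {r0:0, r1:0, r2:2, r3:1, r4:1, r5:11, r6:7}
[8] addi  r6, r6, 2  →  {r0:0, r1:0, r2:2, r3:1, r4:1, r5:11, r6:9}

1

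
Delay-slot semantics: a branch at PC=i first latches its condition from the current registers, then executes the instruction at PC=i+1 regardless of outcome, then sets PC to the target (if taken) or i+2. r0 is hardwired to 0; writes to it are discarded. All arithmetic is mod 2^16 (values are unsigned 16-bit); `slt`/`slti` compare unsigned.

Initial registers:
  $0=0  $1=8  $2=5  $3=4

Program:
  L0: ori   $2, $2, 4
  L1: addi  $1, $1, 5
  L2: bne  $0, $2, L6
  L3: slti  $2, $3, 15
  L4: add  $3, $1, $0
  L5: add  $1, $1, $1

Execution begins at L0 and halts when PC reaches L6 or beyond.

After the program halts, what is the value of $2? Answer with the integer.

[0] ori   $2, $2, 4  →  {$0:0, $1:8, $2:5, $3:4}
[1] addi  $1, $1, 5  →  {$0:0, $1:13, $2:5, $3:4}
[2] bne  $0, $2, L6  →  {$0:0, $1:13, $2:5, $3:4}  ⟨branch taken⟩
[3] slti  $2, $3, 15  →  {$0:0, $1:13, $2:1, $3:4}

1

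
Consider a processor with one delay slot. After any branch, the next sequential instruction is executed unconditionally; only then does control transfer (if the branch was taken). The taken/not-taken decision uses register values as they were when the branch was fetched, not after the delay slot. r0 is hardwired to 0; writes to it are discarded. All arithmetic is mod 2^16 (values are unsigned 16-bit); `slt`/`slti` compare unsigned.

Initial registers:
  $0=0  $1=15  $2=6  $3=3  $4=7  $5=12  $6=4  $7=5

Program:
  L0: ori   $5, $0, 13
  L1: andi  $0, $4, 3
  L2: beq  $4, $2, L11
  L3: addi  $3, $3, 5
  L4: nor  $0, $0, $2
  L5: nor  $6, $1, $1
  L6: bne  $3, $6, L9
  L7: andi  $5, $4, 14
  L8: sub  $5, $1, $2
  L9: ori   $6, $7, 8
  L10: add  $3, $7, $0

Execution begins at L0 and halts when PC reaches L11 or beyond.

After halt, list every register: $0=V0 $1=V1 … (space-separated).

#0 ori   $5, $0, 13 ; 0/15/6/3/7/13/4/5
#1 andi  $0, $4, 3 ; 0/15/6/3/7/13/4/5
#2 beq  $4, $2, L11 ; 0/15/6/3/7/13/4/5 ; →fallthru
#3 addi  $3, $3, 5 ; 0/15/6/8/7/13/4/5
#4 nor  $0, $0, $2 ; 0/15/6/8/7/13/4/5
#5 nor  $6, $1, $1 ; 0/15/6/8/7/13/65520/5
#6 bne  $3, $6, L9 ; 0/15/6/8/7/13/65520/5 ; →target
#7 andi  $5, $4, 14 ; 0/15/6/8/7/6/65520/5
#9 ori   $6, $7, 8 ; 0/15/6/8/7/6/13/5
#10 add  $3, $7, $0 ; 0/15/6/5/7/6/13/5

$0=0 $1=15 $2=6 $3=5 $4=7 $5=6 $6=13 $7=5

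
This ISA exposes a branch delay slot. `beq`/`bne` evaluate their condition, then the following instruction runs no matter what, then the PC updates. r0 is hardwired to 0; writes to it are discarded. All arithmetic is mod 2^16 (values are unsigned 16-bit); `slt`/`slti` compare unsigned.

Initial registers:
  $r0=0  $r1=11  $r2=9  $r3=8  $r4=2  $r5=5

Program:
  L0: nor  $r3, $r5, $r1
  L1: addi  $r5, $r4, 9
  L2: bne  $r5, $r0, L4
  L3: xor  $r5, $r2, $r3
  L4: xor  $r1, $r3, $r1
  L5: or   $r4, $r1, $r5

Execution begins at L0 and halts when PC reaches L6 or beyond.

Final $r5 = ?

  step pc=0: nor  $r3, $r5, $r1  regs=(0,11,9,65520,2,5)
  step pc=1: addi  $r5, $r4, 9  regs=(0,11,9,65520,2,11)
  step pc=2: bne  $r5, $r0, L4  cond=T  regs=(0,11,9,65520,2,11)
  step pc=3: xor  $r5, $r2, $r3  regs=(0,11,9,65520,2,65529)
  step pc=4: xor  $r1, $r3, $r1  regs=(0,65531,9,65520,2,65529)
  step pc=5: or   $r4, $r1, $r5  regs=(0,65531,9,65520,65531,65529)

65529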